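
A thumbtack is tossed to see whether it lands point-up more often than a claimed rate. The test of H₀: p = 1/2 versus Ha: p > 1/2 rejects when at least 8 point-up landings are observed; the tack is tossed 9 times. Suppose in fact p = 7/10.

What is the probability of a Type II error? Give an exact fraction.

401998383/500000000

A Type II error is failing to reject when Ha holds: with p = 7/10, β = P(K ≤ 7).
Equivalently, β = 1 − P(K ≥ 8) = 401998383/500000000.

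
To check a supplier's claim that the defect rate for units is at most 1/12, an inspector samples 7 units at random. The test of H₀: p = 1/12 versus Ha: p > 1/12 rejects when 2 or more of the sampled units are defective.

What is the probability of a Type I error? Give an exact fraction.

The significance level is the probability, assuming p = 1/12, of seeing 2 or more defectives in 7 draws.
Computing the lower-tail complement: 1 − 1771561/1990656 = 219095/1990656.

219095/1990656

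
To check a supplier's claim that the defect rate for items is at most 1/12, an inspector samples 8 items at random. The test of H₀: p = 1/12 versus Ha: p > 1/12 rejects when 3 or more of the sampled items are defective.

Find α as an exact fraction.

α = P(reject H₀ | H₀ true) = P(S ≥ 3 | p = 1/12), S ~ Binomial(8, 1/12).
Via the complement, α = 1 − Σ_{j=0}^{2} C(8,j)(1/12)^j(11/12)^{8-j} = 3373913/143327232.

3373913/143327232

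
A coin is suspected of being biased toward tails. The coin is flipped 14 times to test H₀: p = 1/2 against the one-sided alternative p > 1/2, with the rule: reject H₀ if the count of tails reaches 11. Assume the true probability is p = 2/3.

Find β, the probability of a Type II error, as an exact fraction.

3533689/4782969

β = P(fail to reject H₀ | Ha true) = P(K ≤ 10 | p = 2/3), K ~ Binomial(14, 2/3).
Adding the binomial probabilities P(K=0)+…+P(K=10) at p = 2/3 gives 3533689/4782969.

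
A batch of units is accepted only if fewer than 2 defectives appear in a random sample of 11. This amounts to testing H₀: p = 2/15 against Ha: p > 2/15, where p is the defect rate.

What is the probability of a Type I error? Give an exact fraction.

Under H₀, K ~ Binomial(11, 2/15); the Type I error rate is P(K ≥ 2).
α = 1 − P(K ≤ 1) = 1 − 965009442943/1729951171875 = 764941728932/1729951171875.

764941728932/1729951171875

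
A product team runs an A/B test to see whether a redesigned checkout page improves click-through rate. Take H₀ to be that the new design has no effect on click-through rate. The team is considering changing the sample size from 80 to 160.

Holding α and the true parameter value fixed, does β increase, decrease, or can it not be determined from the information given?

Increasing n separates the H₀ and Ha sampling distributions, so under Ha fewer outcomes land in the acceptance region.

It decreases.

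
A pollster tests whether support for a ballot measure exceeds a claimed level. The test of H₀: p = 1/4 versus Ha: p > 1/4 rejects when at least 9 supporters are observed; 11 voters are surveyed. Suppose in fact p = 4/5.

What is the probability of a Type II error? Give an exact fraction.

Under the alternative p = 4/5, Y ~ Binomial(11, 4/5); β is the probability the test does not reject, P(Y < 9).
Equivalently, β = 1 − P(Y ≥ 9) = 3736313/9765625.

3736313/9765625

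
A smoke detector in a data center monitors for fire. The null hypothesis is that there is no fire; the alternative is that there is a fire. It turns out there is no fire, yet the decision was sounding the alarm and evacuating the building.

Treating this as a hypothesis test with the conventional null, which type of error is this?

Type I error

'Sounding the alarm and evacuating the building' corresponds to rejecting H₀.
H₀ was rejected but H₀ is true — a Type I error (false positive).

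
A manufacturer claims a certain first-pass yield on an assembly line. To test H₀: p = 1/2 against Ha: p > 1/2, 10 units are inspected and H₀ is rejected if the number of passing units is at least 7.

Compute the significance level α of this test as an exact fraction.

11/64

Under H₀, K ~ Binomial(10, 1/2), and α = P(K ≥ 7).
Summing the upper tail: (120 + 45 + 10 + 1) / 2^10 = 176/1024 = 11/64.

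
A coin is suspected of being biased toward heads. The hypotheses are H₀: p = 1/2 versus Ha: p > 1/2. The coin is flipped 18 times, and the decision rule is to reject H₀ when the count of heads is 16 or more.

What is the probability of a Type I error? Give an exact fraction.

43/65536

α = P(reject H₀ | H₀ true) = P(K ≥ 16 | p = 1/2), with K ~ Binomial(18, 1/2).
P(K ≥ 16) = [C(18,16) + C(18,17) + C(18,18)] / 2^18 = (153 + 18 + 1) / 262144 = 172/262144 = 43/65536.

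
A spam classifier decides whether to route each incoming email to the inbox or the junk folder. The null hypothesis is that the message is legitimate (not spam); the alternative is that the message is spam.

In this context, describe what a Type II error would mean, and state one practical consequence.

A Type II error is failing to reject H₀ when H₀ is false.
Here that means delivering the message to the inbox when actually the message is spam.

A Type II error would mean concluding that the message is legitimate (not spam) (or at least failing to establish that the message is spam) when in fact the message is spam. Consequence: spam reaches the user's inbox.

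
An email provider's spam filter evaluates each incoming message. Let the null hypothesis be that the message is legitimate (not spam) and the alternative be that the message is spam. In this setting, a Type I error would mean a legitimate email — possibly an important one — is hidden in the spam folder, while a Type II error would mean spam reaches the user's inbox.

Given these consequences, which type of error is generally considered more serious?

The Type I consequence (a legitimate email — possibly an important one — is hidden in the spam folder) is more severe than the Type II consequence (spam reaches the user's inbox).

Type I error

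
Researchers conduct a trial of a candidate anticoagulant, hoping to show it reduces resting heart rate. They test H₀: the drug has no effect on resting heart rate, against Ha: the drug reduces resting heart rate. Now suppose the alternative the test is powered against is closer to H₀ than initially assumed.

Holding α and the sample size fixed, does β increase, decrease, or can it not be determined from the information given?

It increases.

When the true parameter is near the null value, the test has a harder time distinguishing Ha from H₀.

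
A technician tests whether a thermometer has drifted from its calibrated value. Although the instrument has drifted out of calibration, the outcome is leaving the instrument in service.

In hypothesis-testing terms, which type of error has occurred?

The null hypothesis here is that the instrument is correctly calibrated.
'Leaving the instrument in service' corresponds to failing to reject H₀.
H₀ was not rejected but H₀ is false — a Type II error (false negative).

Type II error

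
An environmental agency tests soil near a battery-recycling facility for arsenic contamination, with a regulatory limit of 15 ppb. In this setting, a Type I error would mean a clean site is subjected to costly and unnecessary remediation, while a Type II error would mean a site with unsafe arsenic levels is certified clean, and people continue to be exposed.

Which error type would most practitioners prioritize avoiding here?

The Type II consequence (a site with unsafe arsenic levels is certified clean, and people continue to be exposed) is more severe than the Type I consequence (a clean site is subjected to costly and unnecessary remediation).

Type II error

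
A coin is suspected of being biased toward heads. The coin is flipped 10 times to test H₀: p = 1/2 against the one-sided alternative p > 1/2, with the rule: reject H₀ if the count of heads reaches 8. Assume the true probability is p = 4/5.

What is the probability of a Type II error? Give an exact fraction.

3146489/9765625

Under the alternative p = 4/5, X ~ Binomial(10, 4/5); β is the probability the test does not reject, P(X < 8).
Summing C(10,j)·(4/5)^j·(1/5)^{10-j} for j = 0..7 gives 3146489/9765625.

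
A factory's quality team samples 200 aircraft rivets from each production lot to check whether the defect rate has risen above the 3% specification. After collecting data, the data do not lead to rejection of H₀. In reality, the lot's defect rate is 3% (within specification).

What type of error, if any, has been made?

The conventional null hypothesis here is that the lot's defect rate is 3% (within specification).
The test retained a true H₀ — the decision matches the true state.

No error (correct decision).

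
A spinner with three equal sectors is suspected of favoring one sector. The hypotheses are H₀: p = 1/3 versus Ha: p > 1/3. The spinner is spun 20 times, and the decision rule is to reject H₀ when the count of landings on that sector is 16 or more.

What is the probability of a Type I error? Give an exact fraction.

29147/1162261467

The Type I error probability is α = P(X ≥ 16) computed under H₀, where X ~ Binomial(20, 1/3).
P(X ≥ 16) = Σ_{j=16}^{20} C(20,j)·(1/3)^j·(2/3)^{20-j} = 29147/1162261467.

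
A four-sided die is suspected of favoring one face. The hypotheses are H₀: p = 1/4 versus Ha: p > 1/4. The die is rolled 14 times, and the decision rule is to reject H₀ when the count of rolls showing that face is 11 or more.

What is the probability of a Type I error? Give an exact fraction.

5345/134217728

α = P(reject H₀ | H₀ true) = P(X ≥ 11 | p = 1/4), with X ~ Binomial(14, 1/4).
Summing C(14,j)(1/4)^j(3/4)^{14−j} for j = 11,…,14 gives 5345/134217728.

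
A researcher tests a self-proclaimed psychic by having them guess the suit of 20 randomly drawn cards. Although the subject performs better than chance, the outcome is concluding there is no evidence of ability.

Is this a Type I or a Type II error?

The null hypothesis here is that the subject is guessing at random (p = 1/4).
'Concluding there is no evidence of ability' corresponds to failing to reject H₀.
H₀ was not rejected but H₀ is false — a Type II error (false negative).

Type II error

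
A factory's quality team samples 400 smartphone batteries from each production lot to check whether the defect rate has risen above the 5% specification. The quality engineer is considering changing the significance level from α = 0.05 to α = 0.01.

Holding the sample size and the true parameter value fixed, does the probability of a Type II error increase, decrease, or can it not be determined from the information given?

A smaller α moves the rejection region further into the tail. With the alternative true, more outcomes now fall outside the rejection region, so failing to reject becomes more likely.

It increases.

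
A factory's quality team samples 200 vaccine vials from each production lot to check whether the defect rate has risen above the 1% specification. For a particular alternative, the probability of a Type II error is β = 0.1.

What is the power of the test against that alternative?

Power = 1 − β = 1 − 0.1 = 0.9.

0.9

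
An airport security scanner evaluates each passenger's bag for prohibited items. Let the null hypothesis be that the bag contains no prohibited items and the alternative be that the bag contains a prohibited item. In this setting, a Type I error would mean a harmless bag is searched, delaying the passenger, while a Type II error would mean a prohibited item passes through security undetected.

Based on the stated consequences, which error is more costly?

The Type II consequence (a prohibited item passes through security undetected) is more severe than the Type I consequence (a harmless bag is searched, delaying the passenger).

Type II error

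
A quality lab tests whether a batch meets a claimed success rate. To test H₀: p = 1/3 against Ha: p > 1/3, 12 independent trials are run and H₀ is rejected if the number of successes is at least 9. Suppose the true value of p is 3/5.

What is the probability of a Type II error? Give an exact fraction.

β = P(fail to reject H₀ | Ha true) = P(X ≤ 8 | p = 3/5), X ~ Binomial(12, 3/5).
Summing C(12,j)·(3/5)^j·(2/5)^{12-j} for j = 0..8 gives 37825328/48828125.

37825328/48828125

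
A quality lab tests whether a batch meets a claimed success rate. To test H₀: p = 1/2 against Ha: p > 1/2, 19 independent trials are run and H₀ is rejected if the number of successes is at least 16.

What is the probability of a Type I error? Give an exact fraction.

145/65536

α = P(reject H₀ | H₀ true) = P(X ≥ 16 | p = 1/2), with X ~ Binomial(19, 1/2).
That's C(19,16) + C(19,17) + C(19,18) + C(19,19) over 2^19, i.e. (969 + 171 + 19 + 1)/524288 = 1160/524288 = 145/65536.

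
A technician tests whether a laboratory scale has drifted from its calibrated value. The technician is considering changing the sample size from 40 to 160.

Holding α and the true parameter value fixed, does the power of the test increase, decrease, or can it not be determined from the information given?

It increases.

A larger sample reduces the standard error, pulling the sampling distribution under Ha further from the non-rejection region.
Since power = 1 − β and β decreases, power increases.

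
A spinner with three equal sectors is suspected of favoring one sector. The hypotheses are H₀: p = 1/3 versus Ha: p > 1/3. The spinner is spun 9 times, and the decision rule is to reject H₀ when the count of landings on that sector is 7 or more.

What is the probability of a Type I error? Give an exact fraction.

163/19683

The Type I error probability is α = P(K ≥ 7) computed under H₀, where K ~ Binomial(9, 1/3).
Summing C(9,j)(1/3)^j(2/3)^{9−j} for j = 7,…,9 gives 163/19683.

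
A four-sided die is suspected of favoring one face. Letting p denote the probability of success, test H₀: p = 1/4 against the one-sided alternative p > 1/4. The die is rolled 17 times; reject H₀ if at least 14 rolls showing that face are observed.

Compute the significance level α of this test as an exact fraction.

The Type I error probability is α = P(X ≥ 14) computed under H₀, where X ~ Binomial(17, 1/4).
Adding the binomial terms for j = 14 through 17 with p = 1/4 yields 4909/4294967296.

4909/4294967296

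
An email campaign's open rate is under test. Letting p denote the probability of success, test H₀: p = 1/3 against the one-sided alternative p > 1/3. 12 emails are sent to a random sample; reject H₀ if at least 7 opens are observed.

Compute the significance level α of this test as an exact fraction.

11771/177147

The Type I error probability is α = P(Y ≥ 7) computed under H₀, where Y ~ Binomial(12, 1/3).
P(Y ≥ 7) = Σ_{j=7}^{12} C(12,j)·(1/3)^j·(2/3)^{12-j} = 11771/177147.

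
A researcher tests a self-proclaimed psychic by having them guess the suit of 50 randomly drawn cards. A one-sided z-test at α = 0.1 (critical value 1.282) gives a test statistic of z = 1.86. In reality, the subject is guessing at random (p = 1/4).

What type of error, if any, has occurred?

The conventional null hypothesis is that the subject is guessing at random (p = 1/4).
Since z = 1.86 > z* = 1.282, H₀ is rejected.
H₀ is true (actually the subject is guessing at random (p = 1/4)).
Rejecting a true H₀ is a Type I error.

Type I error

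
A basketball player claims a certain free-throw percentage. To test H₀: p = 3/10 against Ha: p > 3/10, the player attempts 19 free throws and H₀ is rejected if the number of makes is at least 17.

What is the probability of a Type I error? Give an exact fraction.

1134754612281/10000000000000000000

Under H₀, Y ~ Binomial(19, 3/10), and α = P(Y ≥ 17).
Adding the binomial terms for j = 17 through 19 with p = 3/10 yields 1134754612281/10000000000000000000.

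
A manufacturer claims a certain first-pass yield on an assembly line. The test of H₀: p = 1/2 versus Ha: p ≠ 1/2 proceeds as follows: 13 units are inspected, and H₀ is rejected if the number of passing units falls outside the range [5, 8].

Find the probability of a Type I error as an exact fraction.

1093/4096

The significance level is the null-hypothesis probability of the rejection region {≤4} ∪ {≥9}.
Each tail has probability (1 + 13 + 78 + 286 + 715)/8192; doubling gives α = 2186/8192 = 1093/4096.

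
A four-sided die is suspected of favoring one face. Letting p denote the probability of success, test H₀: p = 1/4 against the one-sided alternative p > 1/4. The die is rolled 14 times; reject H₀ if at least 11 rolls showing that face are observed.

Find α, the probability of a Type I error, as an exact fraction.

5345/134217728

The Type I error probability is α = P(X ≥ 11) computed under H₀, where X ~ Binomial(14, 1/4).
Summing C(14,j)(1/4)^j(3/4)^{14−j} for j = 11,…,14 gives 5345/134217728.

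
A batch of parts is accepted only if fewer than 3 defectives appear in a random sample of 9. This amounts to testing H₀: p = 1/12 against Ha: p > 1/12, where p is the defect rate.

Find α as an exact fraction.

668221/20155392

α = P(reject H₀ | H₀ true) = P(S ≥ 3 | p = 1/12), S ~ Binomial(9, 1/12).
Via the complement, α = 1 − Σ_{j=0}^{2} C(9,j)(1/12)^j(11/12)^{9-j} = 668221/20155392.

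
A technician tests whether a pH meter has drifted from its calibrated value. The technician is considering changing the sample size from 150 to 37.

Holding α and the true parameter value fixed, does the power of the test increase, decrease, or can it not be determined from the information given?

It decreases.

With less data the test statistic is noisier; under Ha, more outcomes land inside the acceptance region.
Since power = 1 − β and β increases, power decreases.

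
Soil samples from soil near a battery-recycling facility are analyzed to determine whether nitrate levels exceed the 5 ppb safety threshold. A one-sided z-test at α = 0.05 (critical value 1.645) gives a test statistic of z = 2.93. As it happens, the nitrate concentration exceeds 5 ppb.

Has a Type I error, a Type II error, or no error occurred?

No error (correct decision).

The conventional null hypothesis is that the nitrate concentration is at or below 5 ppb (safe).
Since z = 2.93 > z* = 1.645, H₀ is rejected.
H₀ is false (actually the nitrate concentration exceeds 5 ppb).
The decision matches the true state — no error.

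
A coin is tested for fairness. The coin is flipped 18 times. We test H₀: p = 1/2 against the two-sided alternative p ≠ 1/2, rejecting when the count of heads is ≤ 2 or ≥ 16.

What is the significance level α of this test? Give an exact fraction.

α = P(X ≤ 2 or X ≥ 16 | p = 1/2), X ~ Binomial(18, 1/2).
Each tail has probability (1 + 18 + 153)/262144; doubling gives α = 344/262144 = 43/32768.

43/32768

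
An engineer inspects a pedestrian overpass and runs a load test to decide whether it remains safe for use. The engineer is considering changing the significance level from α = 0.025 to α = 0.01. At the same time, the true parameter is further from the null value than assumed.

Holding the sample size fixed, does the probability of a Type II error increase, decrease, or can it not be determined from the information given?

Cannot be determined from the information given.

The first change alone would make β increase; the second alone would make β decrease. Which effect dominates depends on the magnitudes, which are not given.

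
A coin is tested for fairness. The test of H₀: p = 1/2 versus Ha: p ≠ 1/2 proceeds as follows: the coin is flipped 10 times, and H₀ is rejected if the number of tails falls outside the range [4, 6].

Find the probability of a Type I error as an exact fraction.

11/32

α = P(S ≤ 3 or S ≥ 7 | p = 1/2), S ~ Binomial(10, 1/2).
The two tails are symmetric, so α = 2·(1 + 10 + 45 + 120)/2^10 = 352/1024 = 11/32.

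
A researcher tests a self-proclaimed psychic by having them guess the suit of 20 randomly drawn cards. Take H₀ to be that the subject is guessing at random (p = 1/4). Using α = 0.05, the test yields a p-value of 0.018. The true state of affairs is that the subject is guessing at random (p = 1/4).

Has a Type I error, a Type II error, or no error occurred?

Type I error

Since p = 0.018 < α = 0.05, H₀ is rejected.
H₀ is true (actually the subject is guessing at random (p = 1/4)).
Rejecting a true H₀ is a Type I error.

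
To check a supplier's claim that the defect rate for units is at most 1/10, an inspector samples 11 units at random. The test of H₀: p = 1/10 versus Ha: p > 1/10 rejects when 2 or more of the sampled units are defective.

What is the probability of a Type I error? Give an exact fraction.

α = P(reject H₀ | H₀ true) = P(K ≥ 2 | p = 1/10), K ~ Binomial(11, 1/10).
Computing the lower-tail complement: 1 − 3486784401/5000000000 = 1513215599/5000000000.

1513215599/5000000000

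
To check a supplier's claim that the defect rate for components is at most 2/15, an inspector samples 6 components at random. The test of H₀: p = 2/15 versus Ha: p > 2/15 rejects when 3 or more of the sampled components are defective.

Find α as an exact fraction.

78928/2278125

Under H₀, Y ~ Binomial(6, 2/15); the Type I error rate is P(Y ≥ 3).
Via the complement, α = 1 − Σ_{j=0}^{2} C(6,j)(2/15)^j(13/15)^{6-j} = 78928/2278125.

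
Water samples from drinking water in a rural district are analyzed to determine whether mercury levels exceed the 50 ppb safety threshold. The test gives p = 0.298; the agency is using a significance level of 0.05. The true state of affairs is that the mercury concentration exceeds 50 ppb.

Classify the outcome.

The conventional null hypothesis is that the mercury concentration is at or below 50 ppb (safe).
Since p = 0.298 ≥ α = 0.05, H₀ is not rejected.
H₀ is false (actually the mercury concentration exceeds 50 ppb).
Failing to reject a false H₀ is a Type II error.

Type II error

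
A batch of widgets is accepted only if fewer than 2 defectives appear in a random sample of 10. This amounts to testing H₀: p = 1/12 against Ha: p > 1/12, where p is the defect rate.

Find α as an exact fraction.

The significance level is the probability, assuming p = 1/12, of seeing 2 or more defectives in 10 draws.
α = 1 − P(X ≤ 1) = 1 − 16505633837/20639121408 = 4133487571/20639121408.

4133487571/20639121408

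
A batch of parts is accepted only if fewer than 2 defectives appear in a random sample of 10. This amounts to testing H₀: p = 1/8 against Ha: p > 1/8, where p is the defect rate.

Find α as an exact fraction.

The significance level is the probability, assuming p = 1/8, of seeing 2 or more defectives in 10 draws.
Computing the lower-tail complement: 1 − 686011319/1073741824 = 387730505/1073741824.

387730505/1073741824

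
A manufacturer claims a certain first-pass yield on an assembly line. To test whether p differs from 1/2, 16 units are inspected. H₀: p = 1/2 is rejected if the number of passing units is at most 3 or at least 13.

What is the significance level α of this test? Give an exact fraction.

697/32768

Under H₀, K ~ Binomial(16, 1/2); α is the probability of landing in either tail, P(K ≤ 3) + P(K ≥ 13).
By symmetry, α = 2·P(K ≤ 3) = 2·(1 + 16 + 120 + 560)/65536 = 1394/65536 = 697/32768.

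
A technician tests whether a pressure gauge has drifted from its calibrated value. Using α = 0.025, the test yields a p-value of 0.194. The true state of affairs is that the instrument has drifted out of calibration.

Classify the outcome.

Type II error

The conventional null hypothesis is that the instrument is correctly calibrated.
Since p = 0.194 ≥ α = 0.025, H₀ is not rejected.
H₀ is false (actually the instrument has drifted out of calibration).
Failing to reject a false H₀ is a Type II error.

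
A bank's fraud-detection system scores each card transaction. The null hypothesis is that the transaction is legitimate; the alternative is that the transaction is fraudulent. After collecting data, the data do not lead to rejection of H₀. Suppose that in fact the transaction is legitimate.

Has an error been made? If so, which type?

The test retained a true H₀ — the decision matches the true state.

Neither — the decision is correct.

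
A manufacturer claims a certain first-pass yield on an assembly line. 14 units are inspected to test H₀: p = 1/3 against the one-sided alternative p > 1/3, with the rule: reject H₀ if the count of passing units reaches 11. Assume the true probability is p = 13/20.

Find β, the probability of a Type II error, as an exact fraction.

638569946045404807/819200000000000000

Under the alternative p = 13/20, K ~ Binomial(14, 13/20); β is the probability the test does not reject, P(K < 11).
Adding the binomial probabilities P(K=0)+…+P(K=10) at p = 13/20 gives 638569946045404807/819200000000000000.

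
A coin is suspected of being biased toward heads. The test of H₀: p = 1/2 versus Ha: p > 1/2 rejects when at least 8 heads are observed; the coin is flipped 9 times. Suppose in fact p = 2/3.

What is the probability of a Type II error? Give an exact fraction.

16867/19683

Under the alternative p = 2/3, S ~ Binomial(9, 2/3); β is the probability the test does not reject, P(S < 8).
Equivalently, β = 1 − P(S ≥ 8) = 16867/19683.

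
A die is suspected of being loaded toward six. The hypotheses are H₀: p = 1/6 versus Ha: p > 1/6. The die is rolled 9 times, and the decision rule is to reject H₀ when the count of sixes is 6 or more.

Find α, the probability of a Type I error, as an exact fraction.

α = P(reject H₀ | H₀ true) = P(X ≥ 6 | p = 1/6), with X ~ Binomial(9, 1/6).
Adding the binomial terms for j = 6 through 9 with p = 1/6 yields 5723/5038848.

5723/5038848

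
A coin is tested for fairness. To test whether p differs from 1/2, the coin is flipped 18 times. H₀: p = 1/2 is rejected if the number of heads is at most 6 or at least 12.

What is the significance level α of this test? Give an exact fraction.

7795/32768

The significance level is the null-hypothesis probability of the rejection region {≤6} ∪ {≥12}.
The two tails are symmetric, so α = 2·(1 + 18 + 153 + 816 + 3060 + 8568 + 18564)/2^18 = 62360/262144 = 7795/32768.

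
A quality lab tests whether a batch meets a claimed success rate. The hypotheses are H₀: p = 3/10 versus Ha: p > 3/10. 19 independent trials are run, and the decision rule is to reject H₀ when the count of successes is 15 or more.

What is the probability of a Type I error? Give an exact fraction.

The Type I error probability is α = P(K ≥ 15) computed under H₀, where K ~ Binomial(19, 3/10).
P(K ≥ 15) = Σ_{j=15}^{19} C(19,j)·(3/10)^j·(7/10)^{19-j} = 7448847648561/500000000000000000.

7448847648561/500000000000000000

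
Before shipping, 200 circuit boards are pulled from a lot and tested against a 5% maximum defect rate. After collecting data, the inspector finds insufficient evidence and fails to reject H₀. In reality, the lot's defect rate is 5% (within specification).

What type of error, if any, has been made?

The conventional null hypothesis here is that the lot's defect rate is 5% (within specification).
The test retained a true H₀ — the decision matches the true state.

Neither — the decision is correct.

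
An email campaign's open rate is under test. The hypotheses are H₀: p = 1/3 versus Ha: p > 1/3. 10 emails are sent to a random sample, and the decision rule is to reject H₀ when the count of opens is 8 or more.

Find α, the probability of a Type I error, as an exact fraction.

67/19683

The Type I error probability is α = P(X ≥ 8) computed under H₀, where X ~ Binomial(10, 1/3).
Adding the binomial terms for j = 8 through 10 with p = 1/3 yields 67/19683.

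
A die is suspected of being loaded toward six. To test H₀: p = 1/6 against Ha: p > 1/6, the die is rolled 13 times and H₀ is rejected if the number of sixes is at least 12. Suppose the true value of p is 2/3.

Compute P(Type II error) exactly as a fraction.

β = P(fail to reject H₀ | Ha true) = P(S ≤ 11 | p = 2/3), S ~ Binomial(13, 2/3).
Adding the binomial probabilities P(S=0)+…+P(S=11) at p = 2/3 gives 510961/531441.

510961/531441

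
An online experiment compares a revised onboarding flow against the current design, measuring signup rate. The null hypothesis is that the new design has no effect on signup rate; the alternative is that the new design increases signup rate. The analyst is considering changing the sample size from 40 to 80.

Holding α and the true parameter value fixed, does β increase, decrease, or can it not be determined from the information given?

More data shrinks sampling variability; the test statistic under Ha concentrates further from the null value, making rejection more likely.

It decreases.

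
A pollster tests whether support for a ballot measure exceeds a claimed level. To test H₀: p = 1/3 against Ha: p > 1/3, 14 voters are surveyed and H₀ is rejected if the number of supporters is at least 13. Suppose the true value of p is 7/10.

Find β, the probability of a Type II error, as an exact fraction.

Under the alternative p = 7/10, Y ~ Binomial(14, 7/10); β is the probability the test does not reject, P(Y < 13).
Equivalently, β = 1 − P(Y ≥ 13) = 95252438490057/100000000000000.

95252438490057/100000000000000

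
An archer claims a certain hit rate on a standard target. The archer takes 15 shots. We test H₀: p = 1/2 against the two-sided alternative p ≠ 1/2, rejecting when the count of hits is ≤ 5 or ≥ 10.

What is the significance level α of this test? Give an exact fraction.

α = P(S ≤ 5 or S ≥ 10 | p = 1/2), S ~ Binomial(15, 1/2).
The two tails are symmetric, so α = 2·(1 + 15 + 105 + 455 + 1365 + 3003)/2^15 = 9888/32768 = 309/1024.

309/1024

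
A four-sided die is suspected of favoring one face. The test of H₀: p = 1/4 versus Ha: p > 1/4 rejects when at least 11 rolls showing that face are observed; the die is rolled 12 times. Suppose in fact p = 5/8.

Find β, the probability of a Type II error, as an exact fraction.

66717523611/68719476736

β = P(fail to reject H₀ | Ha true) = P(S ≤ 10 | p = 5/8), S ~ Binomial(12, 5/8).
Equivalently, β = 1 − P(S ≥ 11) = 66717523611/68719476736.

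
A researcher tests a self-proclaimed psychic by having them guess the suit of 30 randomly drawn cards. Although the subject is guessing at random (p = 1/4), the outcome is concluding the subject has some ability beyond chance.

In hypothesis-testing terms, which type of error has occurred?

The null hypothesis here is that the subject is guessing at random (p = 1/4).
'Concluding the subject has some ability beyond chance' corresponds to rejecting H₀.
H₀ was rejected but H₀ is true — a Type I error (false positive).

Type I error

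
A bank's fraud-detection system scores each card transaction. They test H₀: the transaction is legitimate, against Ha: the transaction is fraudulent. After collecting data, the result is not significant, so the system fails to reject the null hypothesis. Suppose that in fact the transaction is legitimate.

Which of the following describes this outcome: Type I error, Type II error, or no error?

Neither — the decision is correct.

The test retained a true H₀ — the decision matches the true state.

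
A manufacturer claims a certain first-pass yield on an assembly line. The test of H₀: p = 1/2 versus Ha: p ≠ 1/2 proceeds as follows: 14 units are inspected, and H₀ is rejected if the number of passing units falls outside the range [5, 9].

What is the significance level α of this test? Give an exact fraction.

1471/8192

α = P(K ≤ 4 or K ≥ 10 | p = 1/2), K ~ Binomial(14, 1/2).
By symmetry, α = 2·P(K ≤ 4) = 2·(1 + 14 + 91 + 364 + 1001)/16384 = 2942/16384 = 1471/8192.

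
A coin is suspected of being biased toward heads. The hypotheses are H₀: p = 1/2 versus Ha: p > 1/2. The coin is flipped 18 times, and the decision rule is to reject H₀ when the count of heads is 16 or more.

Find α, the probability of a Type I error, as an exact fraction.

α = P(reject H₀ | H₀ true) = P(Y ≥ 16 | p = 1/2), with Y ~ Binomial(18, 1/2).
Summing the upper tail: (153 + 18 + 1) / 2^18 = 172/262144 = 43/65536.

43/65536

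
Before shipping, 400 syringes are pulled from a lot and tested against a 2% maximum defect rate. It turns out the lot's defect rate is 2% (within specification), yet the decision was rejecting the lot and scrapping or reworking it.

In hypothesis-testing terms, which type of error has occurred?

The null hypothesis here is that the lot's defect rate is 2% (within specification).
'Rejecting the lot and scrapping or reworking it' corresponds to rejecting H₀.
H₀ was rejected but H₀ is true — a Type I error (false positive).

Type I error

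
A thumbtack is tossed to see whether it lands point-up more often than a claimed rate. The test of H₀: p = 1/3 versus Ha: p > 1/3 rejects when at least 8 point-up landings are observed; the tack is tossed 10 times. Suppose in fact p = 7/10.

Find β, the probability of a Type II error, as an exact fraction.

β = P(fail to reject H₀ | Ha true) = P(K ≤ 7 | p = 7/10), K ~ Binomial(10, 7/10).
Summing C(10,j)·(7/10)^j·(3/10)^{10-j} for j = 0..7 gives 771521517/1250000000.

771521517/1250000000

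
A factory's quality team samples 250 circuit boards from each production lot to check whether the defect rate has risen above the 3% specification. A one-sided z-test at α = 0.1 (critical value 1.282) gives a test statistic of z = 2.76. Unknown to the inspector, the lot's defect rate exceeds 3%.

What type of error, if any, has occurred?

No error (correct decision).

The conventional null hypothesis is that the lot's defect rate is 3% (within specification).
Since z = 2.76 > z* = 1.282, H₀ is rejected.
H₀ is false (actually the lot's defect rate exceeds 3%).
The decision matches the true state — no error.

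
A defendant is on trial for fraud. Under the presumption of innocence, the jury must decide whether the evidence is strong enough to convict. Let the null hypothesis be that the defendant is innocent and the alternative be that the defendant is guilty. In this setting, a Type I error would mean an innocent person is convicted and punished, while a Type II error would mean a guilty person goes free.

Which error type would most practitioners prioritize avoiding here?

Type I error

The Type I consequence (an innocent person is convicted and punished) is more severe than the Type II consequence (a guilty person goes free).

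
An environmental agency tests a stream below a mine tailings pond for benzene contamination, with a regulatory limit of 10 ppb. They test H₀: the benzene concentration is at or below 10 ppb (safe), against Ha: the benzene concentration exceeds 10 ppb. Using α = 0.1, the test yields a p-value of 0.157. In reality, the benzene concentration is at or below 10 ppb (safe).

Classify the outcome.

No error — this is a correct decision.

Since p = 0.157 ≥ α = 0.1, H₀ is not rejected.
H₀ is true (actually the benzene concentration is at or below 10 ppb (safe)).
The decision matches the true state — no error.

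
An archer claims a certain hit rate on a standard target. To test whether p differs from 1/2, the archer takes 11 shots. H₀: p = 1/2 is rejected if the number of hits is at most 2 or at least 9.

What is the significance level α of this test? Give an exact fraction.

67/1024

α = P(Y ≤ 2 or Y ≥ 9 | p = 1/2), Y ~ Binomial(11, 1/2).
By symmetry, α = 2·P(Y ≤ 2) = 2·(1 + 11 + 55)/2048 = 134/2048 = 67/1024.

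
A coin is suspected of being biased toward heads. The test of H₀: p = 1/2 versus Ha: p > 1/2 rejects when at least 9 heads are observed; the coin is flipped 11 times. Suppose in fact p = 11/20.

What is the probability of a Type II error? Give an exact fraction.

38288445266097/40960000000000

Under the alternative p = 11/20, Y ~ Binomial(11, 11/20); β is the probability the test does not reject, P(Y < 9).
Summing C(11,j)·(11/20)^j·(9/20)^{11-j} for j = 0..8 gives 38288445266097/40960000000000.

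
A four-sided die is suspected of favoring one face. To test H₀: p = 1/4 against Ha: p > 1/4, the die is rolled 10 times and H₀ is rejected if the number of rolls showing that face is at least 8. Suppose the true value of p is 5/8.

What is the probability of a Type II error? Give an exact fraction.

β = P(fail to reject H₀ | Ha true) = P(Y ≤ 7 | p = 5/8), Y ~ Binomial(10, 5/8).
Adding the binomial probabilities P(Y=0)+…+P(Y=7) at p = 5/8 gives 211794831/268435456.

211794831/268435456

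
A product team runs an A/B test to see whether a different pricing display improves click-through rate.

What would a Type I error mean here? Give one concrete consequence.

With the conventional null hypothesis that the new design has no effect on click-through rate:
A Type I error is rejecting H₀ when H₀ is true.
Here that means shipping the new feature to all users when actually the new design has no effect on click-through rate.

A Type I error would mean concluding that the new design increases click-through rate when in fact the new design has no effect on click-through rate. Consequence: engineering effort is spent shipping a change that doesn't actually help.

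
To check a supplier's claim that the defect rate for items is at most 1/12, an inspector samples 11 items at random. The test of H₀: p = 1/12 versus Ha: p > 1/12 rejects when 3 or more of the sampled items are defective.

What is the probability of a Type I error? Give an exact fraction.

α = P(reject H₀ | H₀ true) = P(Y ≥ 3 | p = 1/12), Y ~ Binomial(11, 1/12).
Computing the lower-tail complement: 1 − 25937424601/27518828544 = 1581403943/27518828544.

1581403943/27518828544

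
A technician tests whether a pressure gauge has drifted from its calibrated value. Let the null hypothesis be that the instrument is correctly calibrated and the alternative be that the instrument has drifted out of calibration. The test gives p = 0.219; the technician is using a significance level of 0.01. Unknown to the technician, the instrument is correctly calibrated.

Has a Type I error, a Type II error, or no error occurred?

No error (correct decision).

Since p = 0.219 ≥ α = 0.01, H₀ is not rejected.
H₀ is true (actually the instrument is correctly calibrated).
The decision matches the true state — no error.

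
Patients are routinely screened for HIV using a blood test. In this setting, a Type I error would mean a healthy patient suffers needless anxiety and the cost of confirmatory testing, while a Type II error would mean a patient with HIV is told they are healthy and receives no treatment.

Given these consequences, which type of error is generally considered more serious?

The Type II consequence (a patient with HIV is told they are healthy and receives no treatment) is more severe than the Type I consequence (a healthy patient suffers needless anxiety and the cost of confirmatory testing).

Type II error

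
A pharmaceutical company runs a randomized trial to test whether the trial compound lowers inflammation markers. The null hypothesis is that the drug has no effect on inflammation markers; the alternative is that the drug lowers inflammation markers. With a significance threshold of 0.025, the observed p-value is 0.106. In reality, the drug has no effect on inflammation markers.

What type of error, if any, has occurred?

Since p = 0.106 ≥ α = 0.025, H₀ is not rejected.
H₀ is true (actually the drug has no effect on inflammation markers).
The decision matches the true state — no error.

No error — this is a correct decision.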